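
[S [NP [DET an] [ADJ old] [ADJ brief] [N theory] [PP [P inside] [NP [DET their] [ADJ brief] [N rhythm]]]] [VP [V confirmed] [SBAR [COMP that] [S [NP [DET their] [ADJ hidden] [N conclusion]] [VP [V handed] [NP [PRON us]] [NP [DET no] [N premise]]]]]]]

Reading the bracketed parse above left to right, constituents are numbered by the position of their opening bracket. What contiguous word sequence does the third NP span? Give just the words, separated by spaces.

their hidden conclusion

Opening `[NP` markers occur at word positions 1, 6, 11, 15, 16; the third of these opens the constituent [NP their hidden conclusion].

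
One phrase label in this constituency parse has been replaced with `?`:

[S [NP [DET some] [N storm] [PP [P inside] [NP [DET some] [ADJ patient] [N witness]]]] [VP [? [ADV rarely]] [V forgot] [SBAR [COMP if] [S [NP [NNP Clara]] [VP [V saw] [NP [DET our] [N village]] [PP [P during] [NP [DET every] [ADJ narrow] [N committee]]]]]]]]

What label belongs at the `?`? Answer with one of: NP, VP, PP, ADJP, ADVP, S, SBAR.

ADVP

A constituent whose immediate children are ADV 'rarely' is an adverb phrase: ADVP.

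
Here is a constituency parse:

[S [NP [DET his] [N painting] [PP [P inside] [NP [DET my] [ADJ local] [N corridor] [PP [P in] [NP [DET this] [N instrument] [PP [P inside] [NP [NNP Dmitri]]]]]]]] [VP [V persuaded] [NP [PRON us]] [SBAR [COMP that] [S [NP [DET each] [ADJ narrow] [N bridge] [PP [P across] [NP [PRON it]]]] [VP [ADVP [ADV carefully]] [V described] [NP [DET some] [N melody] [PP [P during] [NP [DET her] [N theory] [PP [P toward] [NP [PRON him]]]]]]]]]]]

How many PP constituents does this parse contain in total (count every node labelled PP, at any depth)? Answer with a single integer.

6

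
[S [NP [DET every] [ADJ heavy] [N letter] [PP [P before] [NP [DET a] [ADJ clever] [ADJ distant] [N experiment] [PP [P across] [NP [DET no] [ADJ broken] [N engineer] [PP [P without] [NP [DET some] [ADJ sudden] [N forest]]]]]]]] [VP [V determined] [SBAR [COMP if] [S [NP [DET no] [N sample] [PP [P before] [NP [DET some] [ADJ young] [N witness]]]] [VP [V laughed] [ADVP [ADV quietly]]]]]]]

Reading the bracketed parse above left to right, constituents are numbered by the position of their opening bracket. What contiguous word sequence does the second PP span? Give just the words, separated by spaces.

across no broken engineer without some sudden forest

Opening `[PP` markers occur at word positions 4, 9, 13, 21; the second of these opens the constituent [PP across no broken engineer without some sudden forest].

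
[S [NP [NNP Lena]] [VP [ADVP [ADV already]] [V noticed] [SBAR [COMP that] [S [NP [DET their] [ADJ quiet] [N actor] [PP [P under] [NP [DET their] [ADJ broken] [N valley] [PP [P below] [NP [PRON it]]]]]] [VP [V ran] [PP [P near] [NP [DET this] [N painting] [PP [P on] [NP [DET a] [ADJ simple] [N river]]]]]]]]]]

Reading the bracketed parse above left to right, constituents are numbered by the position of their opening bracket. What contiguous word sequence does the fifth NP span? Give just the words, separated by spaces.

this painting on a simple river

Opening `[NP` markers occur at word positions 1, 5, 9, 13, 16, 19; the fifth of these opens the constituent [NP this painting on a simple river].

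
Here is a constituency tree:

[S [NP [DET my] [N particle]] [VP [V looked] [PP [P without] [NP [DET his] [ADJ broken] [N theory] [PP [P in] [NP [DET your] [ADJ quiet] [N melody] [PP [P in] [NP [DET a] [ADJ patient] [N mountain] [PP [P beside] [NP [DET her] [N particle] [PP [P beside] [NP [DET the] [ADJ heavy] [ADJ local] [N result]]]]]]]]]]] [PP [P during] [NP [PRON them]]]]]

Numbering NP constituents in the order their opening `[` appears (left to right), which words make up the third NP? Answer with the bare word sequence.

Opening `[NP` markers occur at word positions 1, 5, 9, 13, 17, 20, 25; the third of these opens the constituent [NP your quiet melody in a patient mountain beside her particle beside the heavy local result].

your quiet melody in a patient mountain beside her particle beside the heavy local result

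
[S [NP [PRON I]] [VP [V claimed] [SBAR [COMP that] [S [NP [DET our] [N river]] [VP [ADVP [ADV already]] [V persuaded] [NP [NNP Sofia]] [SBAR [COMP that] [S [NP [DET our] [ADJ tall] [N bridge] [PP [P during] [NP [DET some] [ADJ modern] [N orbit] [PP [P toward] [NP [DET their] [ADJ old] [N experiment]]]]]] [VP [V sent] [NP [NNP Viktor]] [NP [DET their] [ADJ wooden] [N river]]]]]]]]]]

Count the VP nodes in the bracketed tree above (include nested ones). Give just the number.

The VP constituents are: [VP claimed that our river already persuaded Sofia that our tall bridge during some modern orbit toward their old experiment sent Viktor their wooden river]; [VP already persuaded Sofia that our tall bridge during some modern orbit toward their old experiment sent Viktor their wooden river]; [VP sent Viktor their wooden river]. Total: 3.

3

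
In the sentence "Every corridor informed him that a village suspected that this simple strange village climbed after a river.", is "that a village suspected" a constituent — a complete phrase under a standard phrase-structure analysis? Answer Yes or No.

No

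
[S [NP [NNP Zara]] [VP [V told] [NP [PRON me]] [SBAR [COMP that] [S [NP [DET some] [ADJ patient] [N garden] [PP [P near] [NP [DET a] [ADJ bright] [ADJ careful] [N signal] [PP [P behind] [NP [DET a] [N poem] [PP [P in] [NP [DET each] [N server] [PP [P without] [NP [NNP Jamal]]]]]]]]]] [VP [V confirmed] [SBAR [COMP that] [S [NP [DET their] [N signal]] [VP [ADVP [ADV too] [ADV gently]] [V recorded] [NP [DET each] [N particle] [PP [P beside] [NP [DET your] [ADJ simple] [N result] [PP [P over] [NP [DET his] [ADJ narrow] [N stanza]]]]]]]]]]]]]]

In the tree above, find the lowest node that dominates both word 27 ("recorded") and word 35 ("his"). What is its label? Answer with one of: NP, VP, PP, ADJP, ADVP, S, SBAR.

The smallest bracket enclosing both words is [VP too gently recorded each particle beside your simple result over his narrow stanza], so the label is VP.

VP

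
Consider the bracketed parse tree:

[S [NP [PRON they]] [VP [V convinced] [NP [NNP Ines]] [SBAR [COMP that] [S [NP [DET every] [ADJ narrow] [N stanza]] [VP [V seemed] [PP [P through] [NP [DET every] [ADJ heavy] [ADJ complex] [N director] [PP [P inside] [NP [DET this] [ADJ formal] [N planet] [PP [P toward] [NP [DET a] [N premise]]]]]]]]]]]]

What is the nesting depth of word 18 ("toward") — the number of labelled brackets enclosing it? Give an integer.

Counting open brackets not yet closed at "toward": [S [VP [SBAR [S [VP [PP [NP [PP [NP [PP [P = 11.

11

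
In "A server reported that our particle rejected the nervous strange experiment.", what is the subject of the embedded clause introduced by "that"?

our particle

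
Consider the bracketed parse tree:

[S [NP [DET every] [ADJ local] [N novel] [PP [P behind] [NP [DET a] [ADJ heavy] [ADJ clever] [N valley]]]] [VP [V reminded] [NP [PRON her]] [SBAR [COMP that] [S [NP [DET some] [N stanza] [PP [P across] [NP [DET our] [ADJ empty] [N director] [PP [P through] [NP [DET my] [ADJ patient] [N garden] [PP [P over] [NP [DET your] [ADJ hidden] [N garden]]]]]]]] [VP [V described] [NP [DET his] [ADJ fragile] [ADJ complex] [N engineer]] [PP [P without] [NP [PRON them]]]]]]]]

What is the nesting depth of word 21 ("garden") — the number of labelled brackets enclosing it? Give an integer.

The word sits inside N, which is inside NP, inside PP, inside NP, inside PP, inside NP, inside S, inside SBAR, inside VP, inside S — 10 brackets in all.

10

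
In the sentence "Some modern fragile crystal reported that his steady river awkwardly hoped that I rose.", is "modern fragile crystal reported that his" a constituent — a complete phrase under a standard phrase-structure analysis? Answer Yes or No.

The smallest constituent containing the whole sequence is the clause [S some modern fragile crystal reported that his steady river awkwardly hoped that I rose], but the sequence is only part of it — it straddles the boundary between noun phrase "some modern fragile crystal" and verb phrase "reported that his steady river awkwardly hoped that I rose".

No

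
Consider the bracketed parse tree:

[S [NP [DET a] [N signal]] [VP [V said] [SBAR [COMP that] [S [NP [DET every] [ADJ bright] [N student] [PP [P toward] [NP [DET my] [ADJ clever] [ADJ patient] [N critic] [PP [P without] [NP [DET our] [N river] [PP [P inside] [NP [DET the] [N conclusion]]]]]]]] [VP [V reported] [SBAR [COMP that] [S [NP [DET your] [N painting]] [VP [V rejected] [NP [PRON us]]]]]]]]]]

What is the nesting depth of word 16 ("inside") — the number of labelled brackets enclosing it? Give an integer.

11

Counting open brackets not yet closed at "inside": [S [VP [SBAR [S [NP [PP [NP [PP [NP [PP [P = 11.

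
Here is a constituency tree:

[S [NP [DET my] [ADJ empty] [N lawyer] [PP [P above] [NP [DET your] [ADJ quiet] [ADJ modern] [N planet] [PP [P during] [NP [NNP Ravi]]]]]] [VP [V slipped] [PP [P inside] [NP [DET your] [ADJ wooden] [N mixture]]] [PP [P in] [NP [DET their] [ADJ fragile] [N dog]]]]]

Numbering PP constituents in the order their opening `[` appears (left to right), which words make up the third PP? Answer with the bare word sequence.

inside your wooden mixture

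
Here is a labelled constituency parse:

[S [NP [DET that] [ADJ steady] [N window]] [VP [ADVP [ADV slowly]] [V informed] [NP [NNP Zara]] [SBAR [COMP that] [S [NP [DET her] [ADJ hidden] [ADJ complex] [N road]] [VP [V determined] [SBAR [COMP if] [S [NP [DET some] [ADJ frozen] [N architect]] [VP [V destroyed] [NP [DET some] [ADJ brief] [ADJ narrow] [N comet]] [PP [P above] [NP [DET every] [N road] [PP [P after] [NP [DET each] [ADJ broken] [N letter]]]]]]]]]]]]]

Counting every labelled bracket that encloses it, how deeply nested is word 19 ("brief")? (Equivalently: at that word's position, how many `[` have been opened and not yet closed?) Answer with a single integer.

Path from the root down to the word: S → VP → SBAR → S → VP → SBAR → S → VP → NP → ADJ. That is 10 enclosing brackets.

10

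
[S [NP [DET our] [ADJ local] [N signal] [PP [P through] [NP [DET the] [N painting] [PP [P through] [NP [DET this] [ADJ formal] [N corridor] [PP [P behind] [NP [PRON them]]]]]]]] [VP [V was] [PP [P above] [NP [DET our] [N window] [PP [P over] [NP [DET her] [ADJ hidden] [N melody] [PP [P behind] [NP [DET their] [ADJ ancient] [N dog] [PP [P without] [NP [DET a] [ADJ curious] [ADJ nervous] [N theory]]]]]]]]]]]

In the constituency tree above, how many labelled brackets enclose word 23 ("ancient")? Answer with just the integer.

9

Path from the root down to the word: S → VP → PP → NP → PP → NP → PP → NP → ADJ. That is 9 enclosing brackets.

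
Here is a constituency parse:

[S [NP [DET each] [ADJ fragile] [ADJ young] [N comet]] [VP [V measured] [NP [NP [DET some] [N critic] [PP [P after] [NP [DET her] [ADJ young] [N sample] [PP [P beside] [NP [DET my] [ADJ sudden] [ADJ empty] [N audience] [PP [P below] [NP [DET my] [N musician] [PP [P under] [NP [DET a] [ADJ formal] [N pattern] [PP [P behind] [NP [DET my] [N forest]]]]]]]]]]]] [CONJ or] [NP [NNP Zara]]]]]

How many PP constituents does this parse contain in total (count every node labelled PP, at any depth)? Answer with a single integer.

The PP constituents are: [PP after her young sample beside my sudden empty audience below my musician under a formal pattern behind my forest]; [PP beside my sudden empty audience below my musician under a formal pattern behind my forest]; [PP below my musician under a formal pattern behind my forest]; [PP under a formal pattern behind my forest]; [PP behind my forest]. Total: 5.

5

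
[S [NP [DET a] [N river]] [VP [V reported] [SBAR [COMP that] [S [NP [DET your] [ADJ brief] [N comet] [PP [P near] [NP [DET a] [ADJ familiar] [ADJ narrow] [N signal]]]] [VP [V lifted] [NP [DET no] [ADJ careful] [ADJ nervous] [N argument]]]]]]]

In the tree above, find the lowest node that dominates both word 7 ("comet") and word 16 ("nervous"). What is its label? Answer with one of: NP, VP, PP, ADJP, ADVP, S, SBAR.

S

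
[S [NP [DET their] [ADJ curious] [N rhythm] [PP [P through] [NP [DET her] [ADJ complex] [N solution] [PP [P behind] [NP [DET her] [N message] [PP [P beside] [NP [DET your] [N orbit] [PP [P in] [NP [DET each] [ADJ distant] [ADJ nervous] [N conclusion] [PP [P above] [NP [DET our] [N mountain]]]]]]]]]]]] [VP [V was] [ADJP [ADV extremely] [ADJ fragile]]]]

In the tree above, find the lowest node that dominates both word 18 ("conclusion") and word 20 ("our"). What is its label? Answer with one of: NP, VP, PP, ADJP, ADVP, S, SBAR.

NP

The smallest bracket enclosing both words is [NP each distant nervous conclusion above our mountain], so the label is NP.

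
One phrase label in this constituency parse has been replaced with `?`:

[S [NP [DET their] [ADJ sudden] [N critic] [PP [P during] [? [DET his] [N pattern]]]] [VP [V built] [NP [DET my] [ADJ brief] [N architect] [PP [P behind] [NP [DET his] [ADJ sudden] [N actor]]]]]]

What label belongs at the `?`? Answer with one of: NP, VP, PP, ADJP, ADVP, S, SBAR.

NP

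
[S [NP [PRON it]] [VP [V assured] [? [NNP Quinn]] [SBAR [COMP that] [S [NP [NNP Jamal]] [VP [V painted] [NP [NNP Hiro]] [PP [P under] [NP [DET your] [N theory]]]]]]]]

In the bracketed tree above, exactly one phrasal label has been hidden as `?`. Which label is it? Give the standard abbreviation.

NP

A constituent whose immediate children are NNP 'Quinn' is a noun phrase: NP.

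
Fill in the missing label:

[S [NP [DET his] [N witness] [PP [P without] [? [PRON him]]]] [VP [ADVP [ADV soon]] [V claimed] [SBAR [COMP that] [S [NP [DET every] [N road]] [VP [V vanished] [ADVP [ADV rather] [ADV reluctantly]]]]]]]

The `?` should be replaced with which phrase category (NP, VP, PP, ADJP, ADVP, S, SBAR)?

A constituent whose immediate children are PRON 'him' is a noun phrase: NP.

NP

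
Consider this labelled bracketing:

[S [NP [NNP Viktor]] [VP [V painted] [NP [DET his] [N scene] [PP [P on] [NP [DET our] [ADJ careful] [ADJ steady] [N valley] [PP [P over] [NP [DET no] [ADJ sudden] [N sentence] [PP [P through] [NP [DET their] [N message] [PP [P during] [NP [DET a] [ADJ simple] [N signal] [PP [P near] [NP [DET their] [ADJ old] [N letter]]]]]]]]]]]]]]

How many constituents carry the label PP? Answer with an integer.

Scanning left to right, an opening `[PP` appears at word positions 5, 10, 14, 17, 21 — 5 in total.

5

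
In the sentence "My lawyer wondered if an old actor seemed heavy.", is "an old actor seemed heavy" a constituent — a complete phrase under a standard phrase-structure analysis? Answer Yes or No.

"an old actor seemed heavy" is exactly the clause [S an old actor seemed heavy], a complete constituent.

Yes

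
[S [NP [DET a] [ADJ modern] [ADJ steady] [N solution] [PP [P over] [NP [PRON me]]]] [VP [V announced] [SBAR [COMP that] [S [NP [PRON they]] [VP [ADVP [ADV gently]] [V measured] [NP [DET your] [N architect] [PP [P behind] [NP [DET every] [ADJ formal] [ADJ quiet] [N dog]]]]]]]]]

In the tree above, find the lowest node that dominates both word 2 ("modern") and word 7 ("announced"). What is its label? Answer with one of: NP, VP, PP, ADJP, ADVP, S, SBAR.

S

Both words fall inside [S a modern steady solution over me announced that they gently measured your architect behind every formal quiet dog] (words 1–18), and no smaller constituent contains them both. Label: S.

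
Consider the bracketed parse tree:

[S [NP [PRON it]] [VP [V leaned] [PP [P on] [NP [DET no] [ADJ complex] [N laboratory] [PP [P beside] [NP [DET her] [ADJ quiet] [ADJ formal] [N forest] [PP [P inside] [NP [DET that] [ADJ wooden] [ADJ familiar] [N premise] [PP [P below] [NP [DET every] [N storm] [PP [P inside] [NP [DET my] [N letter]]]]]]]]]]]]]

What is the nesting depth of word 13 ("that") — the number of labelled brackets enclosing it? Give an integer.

9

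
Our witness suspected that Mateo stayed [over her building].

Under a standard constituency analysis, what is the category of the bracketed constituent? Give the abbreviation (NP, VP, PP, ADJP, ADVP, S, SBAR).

The span is built around the preposition "over" — a prepositional phrase (PP).

PP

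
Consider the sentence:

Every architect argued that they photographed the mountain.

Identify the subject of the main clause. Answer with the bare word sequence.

every architect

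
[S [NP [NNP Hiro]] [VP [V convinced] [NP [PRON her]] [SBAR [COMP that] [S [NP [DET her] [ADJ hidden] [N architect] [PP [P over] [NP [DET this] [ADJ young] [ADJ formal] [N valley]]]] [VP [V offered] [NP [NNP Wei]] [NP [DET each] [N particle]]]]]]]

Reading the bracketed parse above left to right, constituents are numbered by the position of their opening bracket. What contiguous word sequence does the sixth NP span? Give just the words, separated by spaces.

In left-to-right order the NP constituents are "Hiro"; "her"; "her hidden architect over this young formal valley"; "this young formal valley"; "Wei"; "each particle". Number 6 is "each particle".

each particle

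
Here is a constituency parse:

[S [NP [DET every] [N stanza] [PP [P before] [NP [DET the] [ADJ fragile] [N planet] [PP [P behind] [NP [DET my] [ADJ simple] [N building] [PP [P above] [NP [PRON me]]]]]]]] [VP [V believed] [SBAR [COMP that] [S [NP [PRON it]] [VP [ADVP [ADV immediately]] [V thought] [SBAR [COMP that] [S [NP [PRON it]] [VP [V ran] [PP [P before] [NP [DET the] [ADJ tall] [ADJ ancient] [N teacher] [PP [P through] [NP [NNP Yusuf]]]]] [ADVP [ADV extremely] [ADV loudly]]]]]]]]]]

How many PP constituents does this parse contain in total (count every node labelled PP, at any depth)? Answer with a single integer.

Listing each PP by its span: [PP before the fragile planet behind my simple building above me]; [PP behind my simple building above me]; [PP above me]; [PP before the tall ancient teacher through Yusuf]; [PP through Yusuf] — that makes 5.

5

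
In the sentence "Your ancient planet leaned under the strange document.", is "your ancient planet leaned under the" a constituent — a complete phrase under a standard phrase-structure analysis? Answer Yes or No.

The smallest constituent containing the whole sequence is the clause [S your ancient planet leaned under the strange document], but the sequence is only part of it — it straddles the boundary between noun phrase "your ancient planet" and verb phrase "leaned under the strange document".

No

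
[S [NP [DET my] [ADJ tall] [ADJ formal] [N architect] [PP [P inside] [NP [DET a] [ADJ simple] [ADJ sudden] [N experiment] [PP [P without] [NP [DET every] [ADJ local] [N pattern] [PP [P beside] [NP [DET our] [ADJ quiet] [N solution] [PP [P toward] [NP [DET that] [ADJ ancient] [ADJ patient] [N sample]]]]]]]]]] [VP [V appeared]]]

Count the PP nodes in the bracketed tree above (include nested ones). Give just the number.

4

The PP constituents are: [PP inside a simple sudden experiment without every local pattern beside our quiet solution toward that ancient patient sample]; [PP without every local pattern beside our quiet solution toward that ancient patient sample]; [PP beside our quiet solution toward that ancient patient sample]; [PP toward that ancient patient sample]. Total: 4.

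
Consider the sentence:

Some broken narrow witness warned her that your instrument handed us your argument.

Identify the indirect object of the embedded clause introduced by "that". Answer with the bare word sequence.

us

Within the embedded clause introduced by "that", the indirect object of "handed" is "us".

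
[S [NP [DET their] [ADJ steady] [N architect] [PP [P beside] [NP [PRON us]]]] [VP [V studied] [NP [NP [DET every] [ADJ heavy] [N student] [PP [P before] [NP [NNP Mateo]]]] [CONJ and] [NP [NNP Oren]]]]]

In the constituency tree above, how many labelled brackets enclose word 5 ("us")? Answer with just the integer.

5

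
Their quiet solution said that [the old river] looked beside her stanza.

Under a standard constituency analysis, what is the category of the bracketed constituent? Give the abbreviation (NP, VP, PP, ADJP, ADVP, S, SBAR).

NP

"river" is the head of the bracketed span, so the span is a noun phrase: NP.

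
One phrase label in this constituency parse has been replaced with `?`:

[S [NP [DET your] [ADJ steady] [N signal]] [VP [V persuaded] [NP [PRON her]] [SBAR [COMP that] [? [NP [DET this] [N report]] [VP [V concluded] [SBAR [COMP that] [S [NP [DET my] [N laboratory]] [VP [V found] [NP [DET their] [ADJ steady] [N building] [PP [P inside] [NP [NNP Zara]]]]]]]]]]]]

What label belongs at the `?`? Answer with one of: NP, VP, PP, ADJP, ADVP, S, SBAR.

S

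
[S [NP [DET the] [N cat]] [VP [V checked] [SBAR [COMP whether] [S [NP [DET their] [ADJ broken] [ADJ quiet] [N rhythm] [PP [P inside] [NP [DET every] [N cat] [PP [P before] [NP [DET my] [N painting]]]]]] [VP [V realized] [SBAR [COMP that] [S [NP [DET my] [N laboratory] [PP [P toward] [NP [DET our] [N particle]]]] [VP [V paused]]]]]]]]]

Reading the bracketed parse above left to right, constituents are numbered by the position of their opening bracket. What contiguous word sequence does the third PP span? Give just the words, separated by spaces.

In left-to-right order the PP constituents are "inside every cat before my painting"; "before my painting"; "toward our particle". Number 3 is "toward our particle".

toward our particle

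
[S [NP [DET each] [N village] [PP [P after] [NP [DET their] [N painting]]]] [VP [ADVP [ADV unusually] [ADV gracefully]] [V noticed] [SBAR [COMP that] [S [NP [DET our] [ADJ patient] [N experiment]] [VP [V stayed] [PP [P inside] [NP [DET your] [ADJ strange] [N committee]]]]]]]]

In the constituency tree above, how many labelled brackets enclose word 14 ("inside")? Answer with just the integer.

7

Path from the root down to the word: S → VP → SBAR → S → VP → PP → P. That is 7 enclosing brackets.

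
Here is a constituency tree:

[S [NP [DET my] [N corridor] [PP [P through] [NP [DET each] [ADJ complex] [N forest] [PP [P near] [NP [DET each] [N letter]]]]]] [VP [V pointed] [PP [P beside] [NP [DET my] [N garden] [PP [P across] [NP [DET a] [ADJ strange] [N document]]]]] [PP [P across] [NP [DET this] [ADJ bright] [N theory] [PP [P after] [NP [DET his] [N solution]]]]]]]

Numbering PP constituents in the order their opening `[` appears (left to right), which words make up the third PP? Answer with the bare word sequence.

In left-to-right order the PP constituents are "through each complex forest near each letter"; "near each letter"; "beside my garden across a strange document"; "across a strange document"; "across this bright theory after his solution"; "after his solution". Number 3 is "beside my garden across a strange document".

beside my garden across a strange document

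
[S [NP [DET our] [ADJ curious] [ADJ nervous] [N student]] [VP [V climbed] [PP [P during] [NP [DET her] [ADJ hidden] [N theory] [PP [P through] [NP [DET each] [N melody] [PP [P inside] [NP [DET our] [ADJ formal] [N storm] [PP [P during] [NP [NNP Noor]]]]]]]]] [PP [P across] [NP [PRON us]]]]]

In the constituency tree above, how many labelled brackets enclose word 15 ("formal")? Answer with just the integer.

9

Counting open brackets not yet closed at "formal": [S [VP [PP [NP [PP [NP [PP [NP [ADJ = 9.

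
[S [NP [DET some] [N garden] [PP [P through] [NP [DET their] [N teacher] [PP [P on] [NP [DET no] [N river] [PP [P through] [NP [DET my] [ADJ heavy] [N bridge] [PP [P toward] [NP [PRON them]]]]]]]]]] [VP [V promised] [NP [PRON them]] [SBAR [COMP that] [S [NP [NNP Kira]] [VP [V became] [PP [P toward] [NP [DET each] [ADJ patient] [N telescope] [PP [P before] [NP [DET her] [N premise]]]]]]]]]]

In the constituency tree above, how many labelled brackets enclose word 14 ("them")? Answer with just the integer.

11

The word sits inside PRON, which is inside NP, inside PP, inside NP, inside PP, inside NP, inside PP, inside NP, inside PP, inside NP, inside S — 11 brackets in all.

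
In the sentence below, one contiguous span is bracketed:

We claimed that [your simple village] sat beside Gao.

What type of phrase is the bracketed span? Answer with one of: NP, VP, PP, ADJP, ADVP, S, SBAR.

NP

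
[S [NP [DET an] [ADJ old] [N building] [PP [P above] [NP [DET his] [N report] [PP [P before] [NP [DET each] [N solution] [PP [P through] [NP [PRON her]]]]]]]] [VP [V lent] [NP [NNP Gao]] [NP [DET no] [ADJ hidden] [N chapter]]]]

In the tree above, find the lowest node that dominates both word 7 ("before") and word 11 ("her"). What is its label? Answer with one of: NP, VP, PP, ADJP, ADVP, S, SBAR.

Word 7 lies under S → NP → PP → NP → PP → P; word 11 lies under S → NP → PP → NP → PP → NP → PP → NP → PRON. The lowest shared node is the PP.

PP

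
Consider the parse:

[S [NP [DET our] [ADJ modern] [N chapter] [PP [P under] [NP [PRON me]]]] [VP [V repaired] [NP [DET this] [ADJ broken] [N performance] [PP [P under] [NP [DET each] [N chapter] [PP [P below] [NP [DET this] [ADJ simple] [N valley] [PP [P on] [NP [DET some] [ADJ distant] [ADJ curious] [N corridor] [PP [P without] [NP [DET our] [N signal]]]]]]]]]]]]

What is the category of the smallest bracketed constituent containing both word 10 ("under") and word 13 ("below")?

PP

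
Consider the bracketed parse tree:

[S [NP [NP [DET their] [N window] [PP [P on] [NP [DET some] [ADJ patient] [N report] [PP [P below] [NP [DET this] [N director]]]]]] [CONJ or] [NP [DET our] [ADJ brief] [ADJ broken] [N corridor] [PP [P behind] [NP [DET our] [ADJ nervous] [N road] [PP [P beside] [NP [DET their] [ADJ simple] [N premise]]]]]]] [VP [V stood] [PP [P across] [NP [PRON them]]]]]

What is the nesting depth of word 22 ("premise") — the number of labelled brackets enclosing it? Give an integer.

8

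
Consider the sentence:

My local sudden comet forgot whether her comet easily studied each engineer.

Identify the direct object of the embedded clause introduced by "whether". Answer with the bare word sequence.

each engineer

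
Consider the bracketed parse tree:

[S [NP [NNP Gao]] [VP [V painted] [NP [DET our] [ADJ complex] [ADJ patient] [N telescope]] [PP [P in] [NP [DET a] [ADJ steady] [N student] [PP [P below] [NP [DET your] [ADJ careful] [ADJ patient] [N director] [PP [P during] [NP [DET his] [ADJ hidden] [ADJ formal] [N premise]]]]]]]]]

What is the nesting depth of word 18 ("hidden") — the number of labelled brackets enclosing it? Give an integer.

9

Path from the root down to the word: S → VP → PP → NP → PP → NP → PP → NP → ADJ. That is 9 enclosing brackets.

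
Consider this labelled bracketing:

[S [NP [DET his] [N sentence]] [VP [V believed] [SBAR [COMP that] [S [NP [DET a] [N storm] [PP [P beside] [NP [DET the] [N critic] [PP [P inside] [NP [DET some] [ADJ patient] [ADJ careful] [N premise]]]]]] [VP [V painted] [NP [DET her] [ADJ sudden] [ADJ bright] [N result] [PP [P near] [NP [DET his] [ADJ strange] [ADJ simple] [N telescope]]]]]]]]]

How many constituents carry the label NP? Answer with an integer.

6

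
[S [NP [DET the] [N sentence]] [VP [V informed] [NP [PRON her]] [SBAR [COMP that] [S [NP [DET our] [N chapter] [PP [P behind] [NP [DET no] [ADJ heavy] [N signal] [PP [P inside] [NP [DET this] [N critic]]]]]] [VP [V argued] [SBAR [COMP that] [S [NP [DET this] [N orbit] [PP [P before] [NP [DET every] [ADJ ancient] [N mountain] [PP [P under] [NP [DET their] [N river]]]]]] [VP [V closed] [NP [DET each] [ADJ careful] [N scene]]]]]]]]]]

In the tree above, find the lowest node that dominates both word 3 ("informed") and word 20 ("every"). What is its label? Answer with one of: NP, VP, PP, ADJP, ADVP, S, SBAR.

VP

Both words fall inside [VP informed her that our chapter behind no heavy signal inside this critic argued that this orbit before every ancient mountain under their river closed each careful scene] (words 3–29), and no smaller constituent contains them both. Label: VP.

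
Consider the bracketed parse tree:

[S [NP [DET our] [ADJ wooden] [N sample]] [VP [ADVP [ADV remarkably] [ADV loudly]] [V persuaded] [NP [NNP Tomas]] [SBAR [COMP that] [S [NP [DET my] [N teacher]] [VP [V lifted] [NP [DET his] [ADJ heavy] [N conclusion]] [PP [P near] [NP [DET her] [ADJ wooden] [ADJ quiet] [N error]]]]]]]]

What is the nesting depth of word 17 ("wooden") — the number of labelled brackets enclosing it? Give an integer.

8

Path from the root down to the word: S → VP → SBAR → S → VP → PP → NP → ADJ. That is 8 enclosing brackets.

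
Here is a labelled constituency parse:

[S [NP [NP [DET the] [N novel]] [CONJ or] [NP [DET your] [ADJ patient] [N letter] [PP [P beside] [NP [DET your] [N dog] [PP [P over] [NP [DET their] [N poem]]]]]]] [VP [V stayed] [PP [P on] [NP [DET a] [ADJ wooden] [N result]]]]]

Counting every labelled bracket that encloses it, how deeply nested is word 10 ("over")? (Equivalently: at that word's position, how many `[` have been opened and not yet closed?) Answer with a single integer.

Path from the root down to the word: S → NP → NP → PP → NP → PP → P. That is 7 enclosing brackets.

7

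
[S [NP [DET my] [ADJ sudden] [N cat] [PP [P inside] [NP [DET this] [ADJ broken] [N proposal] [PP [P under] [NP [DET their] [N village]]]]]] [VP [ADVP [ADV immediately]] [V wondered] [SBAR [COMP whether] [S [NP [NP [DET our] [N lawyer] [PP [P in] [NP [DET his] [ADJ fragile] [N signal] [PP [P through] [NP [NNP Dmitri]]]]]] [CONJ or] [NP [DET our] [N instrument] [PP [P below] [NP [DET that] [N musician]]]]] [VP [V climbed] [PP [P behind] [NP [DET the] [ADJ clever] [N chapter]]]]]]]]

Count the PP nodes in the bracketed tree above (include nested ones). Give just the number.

6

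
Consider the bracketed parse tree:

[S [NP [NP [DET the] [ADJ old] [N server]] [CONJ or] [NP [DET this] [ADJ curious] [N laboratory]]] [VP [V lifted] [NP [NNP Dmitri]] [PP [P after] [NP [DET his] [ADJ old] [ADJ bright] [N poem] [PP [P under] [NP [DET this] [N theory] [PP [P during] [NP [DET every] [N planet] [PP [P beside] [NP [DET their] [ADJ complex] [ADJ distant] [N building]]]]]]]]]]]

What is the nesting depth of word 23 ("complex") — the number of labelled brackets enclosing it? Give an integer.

The word sits inside ADJ, which is inside NP, inside PP, inside NP, inside PP, inside NP, inside PP, inside NP, inside PP, inside VP, inside S — 11 brackets in all.

11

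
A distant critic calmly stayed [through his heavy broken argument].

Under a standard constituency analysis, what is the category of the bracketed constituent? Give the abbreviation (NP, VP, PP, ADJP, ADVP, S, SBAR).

PP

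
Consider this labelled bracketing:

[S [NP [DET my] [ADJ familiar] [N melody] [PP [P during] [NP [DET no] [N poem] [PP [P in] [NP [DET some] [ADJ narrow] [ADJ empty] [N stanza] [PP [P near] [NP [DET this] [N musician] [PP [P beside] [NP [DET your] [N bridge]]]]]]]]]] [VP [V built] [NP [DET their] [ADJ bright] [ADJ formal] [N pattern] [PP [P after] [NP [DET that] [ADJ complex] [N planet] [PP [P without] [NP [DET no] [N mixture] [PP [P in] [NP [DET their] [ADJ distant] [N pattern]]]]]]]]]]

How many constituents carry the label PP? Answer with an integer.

7

Listing each PP by its span: [PP during no poem in some narrow empty stanza near this musician beside your bridge]; [PP in some narrow empty stanza near this musician beside your bridge]; [PP near this musician beside your bridge]; [PP beside your bridge]; [PP after that complex planet without no mixture in their distant pattern]; [PP without no mixture in their distant pattern] … — that makes 7.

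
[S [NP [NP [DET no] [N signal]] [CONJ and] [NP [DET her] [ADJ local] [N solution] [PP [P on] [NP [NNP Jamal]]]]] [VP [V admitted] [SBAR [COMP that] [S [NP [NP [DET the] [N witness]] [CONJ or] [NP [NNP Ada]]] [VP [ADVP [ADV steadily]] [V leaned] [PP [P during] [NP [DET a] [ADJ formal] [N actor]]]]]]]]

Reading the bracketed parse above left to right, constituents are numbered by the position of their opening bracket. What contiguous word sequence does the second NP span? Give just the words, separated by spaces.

no signal

In left-to-right order the NP constituents are "no signal and her local solution on Jamal"; "no signal"; "her local solution on Jamal"; "Jamal"; "the witness or Ada"; "the witness"; "Ada"; "a formal actor". Number 2 is "no signal".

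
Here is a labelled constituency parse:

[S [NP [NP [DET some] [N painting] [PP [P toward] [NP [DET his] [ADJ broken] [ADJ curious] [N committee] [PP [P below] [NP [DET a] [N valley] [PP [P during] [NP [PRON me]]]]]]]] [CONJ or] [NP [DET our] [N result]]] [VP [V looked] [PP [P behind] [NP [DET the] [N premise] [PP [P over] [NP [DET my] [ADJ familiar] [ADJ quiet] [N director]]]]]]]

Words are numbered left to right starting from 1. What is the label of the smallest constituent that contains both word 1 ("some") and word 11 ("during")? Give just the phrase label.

NP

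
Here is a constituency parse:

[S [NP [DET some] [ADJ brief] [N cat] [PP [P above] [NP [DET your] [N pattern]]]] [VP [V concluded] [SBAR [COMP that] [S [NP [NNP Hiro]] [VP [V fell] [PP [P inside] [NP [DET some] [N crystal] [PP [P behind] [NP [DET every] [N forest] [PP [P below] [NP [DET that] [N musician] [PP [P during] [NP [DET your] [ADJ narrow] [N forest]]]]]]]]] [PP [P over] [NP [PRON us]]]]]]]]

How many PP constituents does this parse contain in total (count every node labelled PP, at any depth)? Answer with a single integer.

Listing each PP by its span: [PP above your pattern]; [PP inside some crystal behind every forest below that musician during your narrow forest]; [PP behind every forest below that musician during your narrow forest]; [PP below that musician during your narrow forest]; [PP during your narrow forest]; [PP over us] — that makes 6.

6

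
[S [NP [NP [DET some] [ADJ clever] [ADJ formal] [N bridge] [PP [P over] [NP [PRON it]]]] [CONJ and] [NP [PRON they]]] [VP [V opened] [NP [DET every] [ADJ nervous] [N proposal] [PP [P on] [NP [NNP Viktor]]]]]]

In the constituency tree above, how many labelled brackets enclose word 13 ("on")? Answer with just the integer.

5

Counting open brackets not yet closed at "on": [S [VP [NP [PP [P = 5.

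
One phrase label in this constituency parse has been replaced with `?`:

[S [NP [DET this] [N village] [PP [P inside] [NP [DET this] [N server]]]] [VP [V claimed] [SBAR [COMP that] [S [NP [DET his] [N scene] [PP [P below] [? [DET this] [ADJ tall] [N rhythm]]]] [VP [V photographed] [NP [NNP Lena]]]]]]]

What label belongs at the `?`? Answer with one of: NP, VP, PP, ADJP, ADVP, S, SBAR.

NP

Looking at what the `?` directly dominates — DET 'this', ADJ 'tall', N 'rhythm' — this is a noun phrase (NP).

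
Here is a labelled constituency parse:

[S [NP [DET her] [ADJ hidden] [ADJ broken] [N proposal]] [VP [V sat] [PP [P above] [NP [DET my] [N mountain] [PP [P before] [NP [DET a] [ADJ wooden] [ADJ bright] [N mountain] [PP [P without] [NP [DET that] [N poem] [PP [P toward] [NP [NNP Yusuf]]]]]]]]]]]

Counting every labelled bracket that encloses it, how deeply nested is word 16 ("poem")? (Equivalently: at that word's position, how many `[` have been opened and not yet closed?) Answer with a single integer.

9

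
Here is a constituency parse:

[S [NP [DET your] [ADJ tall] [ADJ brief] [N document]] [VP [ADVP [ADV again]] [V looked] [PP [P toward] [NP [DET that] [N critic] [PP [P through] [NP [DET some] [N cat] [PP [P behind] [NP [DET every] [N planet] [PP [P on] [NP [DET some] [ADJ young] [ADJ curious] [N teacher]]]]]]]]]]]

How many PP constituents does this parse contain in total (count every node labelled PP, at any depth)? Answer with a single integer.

Listing each PP by its span: [PP toward that critic through some cat behind every planet on some young curious teacher]; [PP through some cat behind every planet on some young curious teacher]; [PP behind every planet on some young curious teacher]; [PP on some young curious teacher] — that makes 4.

4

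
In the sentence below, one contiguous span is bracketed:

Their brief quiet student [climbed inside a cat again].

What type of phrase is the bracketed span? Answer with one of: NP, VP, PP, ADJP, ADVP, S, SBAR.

VP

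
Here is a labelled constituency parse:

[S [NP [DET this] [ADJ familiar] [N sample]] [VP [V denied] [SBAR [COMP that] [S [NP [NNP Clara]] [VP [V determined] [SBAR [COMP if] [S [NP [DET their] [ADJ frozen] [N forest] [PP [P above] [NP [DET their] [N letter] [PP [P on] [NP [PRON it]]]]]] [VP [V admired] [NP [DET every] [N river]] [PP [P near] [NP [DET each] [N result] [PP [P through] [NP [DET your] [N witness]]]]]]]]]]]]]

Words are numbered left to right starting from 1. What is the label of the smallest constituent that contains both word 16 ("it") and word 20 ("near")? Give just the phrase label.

S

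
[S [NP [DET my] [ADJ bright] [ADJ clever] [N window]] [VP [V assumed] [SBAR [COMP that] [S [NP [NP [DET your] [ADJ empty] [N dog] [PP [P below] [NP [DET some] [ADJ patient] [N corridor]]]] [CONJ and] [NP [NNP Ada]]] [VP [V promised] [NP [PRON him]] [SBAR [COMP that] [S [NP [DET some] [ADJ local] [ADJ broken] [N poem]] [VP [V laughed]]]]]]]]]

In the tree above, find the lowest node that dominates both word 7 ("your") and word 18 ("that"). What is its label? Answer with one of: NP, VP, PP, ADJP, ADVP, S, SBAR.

Word 7 lies under S → VP → SBAR → S → NP → NP → DET; word 18 lies under S → VP → SBAR → S → VP → SBAR → COMP. The lowest shared node is the S.

S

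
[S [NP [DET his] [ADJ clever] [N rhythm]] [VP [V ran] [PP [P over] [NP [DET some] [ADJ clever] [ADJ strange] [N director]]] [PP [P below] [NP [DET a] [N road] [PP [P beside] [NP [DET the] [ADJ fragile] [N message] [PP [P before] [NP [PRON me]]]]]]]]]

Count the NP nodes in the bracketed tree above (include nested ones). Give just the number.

The NP constituents are: [NP his clever rhythm]; [NP some clever strange director]; [NP a road beside the fragile message before me]; [NP the fragile message before me]; [NP me]. Total: 5.

5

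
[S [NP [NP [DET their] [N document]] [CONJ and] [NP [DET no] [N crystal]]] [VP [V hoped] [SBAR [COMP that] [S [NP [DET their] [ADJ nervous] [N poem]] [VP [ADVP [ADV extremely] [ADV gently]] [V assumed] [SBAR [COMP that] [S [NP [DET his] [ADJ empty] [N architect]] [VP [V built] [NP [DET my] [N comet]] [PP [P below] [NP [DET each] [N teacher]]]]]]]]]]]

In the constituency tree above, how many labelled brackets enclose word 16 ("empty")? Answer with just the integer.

9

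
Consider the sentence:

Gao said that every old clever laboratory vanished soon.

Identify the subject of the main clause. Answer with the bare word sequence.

Gao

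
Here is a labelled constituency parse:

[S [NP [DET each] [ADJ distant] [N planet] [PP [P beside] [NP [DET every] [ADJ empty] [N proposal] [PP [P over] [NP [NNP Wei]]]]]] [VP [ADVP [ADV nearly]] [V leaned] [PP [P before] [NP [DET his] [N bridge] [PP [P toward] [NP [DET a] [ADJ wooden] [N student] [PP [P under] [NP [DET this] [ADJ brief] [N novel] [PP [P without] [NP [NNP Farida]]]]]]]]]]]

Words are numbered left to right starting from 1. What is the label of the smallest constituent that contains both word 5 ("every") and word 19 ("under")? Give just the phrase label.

S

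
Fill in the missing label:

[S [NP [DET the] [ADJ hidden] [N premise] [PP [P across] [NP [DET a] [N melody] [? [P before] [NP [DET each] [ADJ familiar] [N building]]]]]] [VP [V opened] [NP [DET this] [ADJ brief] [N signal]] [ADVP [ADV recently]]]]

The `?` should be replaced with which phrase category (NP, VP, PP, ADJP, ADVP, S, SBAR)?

The `?` node immediately contains: P 'before', NP. That is the internal structure of a prepositional phrase, so the label is PP.

PP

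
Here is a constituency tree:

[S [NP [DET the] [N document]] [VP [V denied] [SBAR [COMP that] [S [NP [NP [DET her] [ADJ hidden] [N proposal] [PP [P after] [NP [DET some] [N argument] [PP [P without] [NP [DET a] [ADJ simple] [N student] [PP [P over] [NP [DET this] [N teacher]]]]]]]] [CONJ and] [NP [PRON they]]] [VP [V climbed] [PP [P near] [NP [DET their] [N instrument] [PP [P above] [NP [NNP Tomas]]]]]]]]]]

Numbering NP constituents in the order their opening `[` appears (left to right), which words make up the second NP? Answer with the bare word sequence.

Opening `[NP` markers occur at word positions 1, 5, 5, 9, 12, 16, 19, 22, 25; the second of these opens the constituent [NP her hidden proposal after some argument without a simple student over this teacher and they].

her hidden proposal after some argument without a simple student over this teacher and they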